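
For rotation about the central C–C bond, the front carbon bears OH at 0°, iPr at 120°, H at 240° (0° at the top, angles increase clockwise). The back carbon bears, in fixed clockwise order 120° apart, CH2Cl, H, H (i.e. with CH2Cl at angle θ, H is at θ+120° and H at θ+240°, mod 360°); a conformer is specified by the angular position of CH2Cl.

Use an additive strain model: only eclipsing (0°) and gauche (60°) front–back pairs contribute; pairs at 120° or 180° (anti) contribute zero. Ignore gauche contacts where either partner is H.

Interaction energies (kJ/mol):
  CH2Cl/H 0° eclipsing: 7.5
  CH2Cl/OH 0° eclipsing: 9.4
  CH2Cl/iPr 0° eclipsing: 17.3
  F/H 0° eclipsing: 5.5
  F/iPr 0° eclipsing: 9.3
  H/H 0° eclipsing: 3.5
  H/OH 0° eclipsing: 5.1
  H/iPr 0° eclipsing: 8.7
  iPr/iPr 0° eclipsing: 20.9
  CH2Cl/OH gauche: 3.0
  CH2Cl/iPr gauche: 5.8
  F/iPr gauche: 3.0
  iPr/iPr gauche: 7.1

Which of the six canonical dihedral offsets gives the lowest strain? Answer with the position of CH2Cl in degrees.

CH2Cl at 0° (eclipsed): OH(0°)/CH2Cl(0°) eclipsed 9.4; iPr(120°)/H(120°) eclipsed 8.7; H(240°)/H(240°) eclipsed 3.5 → 21.6 kJ/mol.
CH2Cl at 60° (staggered): OH(0°)/CH2Cl(60°) gauche 3.0; iPr(120°)/CH2Cl(60°) gauche 5.8 → 8.8 kJ/mol.
CH2Cl at 120° (eclipsed): OH(0°)/H(0°) eclipsed 5.1; iPr(120°)/CH2Cl(120°) eclipsed 17.3; H(240°)/H(240°) eclipsed 3.5 → 25.9 kJ/mol.
CH2Cl at 180° (staggered): iPr(120°)/CH2Cl(180°) gauche 5.8 → 5.8 kJ/mol.
CH2Cl at 240° (eclipsed): OH(0°)/H(0°) eclipsed 5.1; iPr(120°)/H(120°) eclipsed 8.7; H(240°)/CH2Cl(240°) eclipsed 7.5 → 21.3 kJ/mol.
CH2Cl at 300° (staggered): OH(0°)/CH2Cl(300°) gauche 3.0 → 3.0 kJ/mol.
The minimum (3.0 kJ/mol) occurs with CH2Cl at 300°.

300°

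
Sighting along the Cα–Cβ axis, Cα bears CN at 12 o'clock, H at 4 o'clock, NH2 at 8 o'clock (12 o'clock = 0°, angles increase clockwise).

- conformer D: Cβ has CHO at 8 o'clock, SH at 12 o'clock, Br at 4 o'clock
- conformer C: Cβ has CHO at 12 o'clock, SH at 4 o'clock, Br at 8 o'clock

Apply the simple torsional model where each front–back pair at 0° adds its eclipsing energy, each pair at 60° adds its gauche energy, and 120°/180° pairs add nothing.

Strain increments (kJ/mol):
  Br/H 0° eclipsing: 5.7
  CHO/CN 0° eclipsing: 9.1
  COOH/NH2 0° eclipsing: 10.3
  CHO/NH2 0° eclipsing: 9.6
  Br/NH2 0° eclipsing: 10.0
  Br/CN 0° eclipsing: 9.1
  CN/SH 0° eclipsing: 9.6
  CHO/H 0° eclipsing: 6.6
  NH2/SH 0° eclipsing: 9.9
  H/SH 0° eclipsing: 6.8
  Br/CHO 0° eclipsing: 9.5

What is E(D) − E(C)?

-1.0 kJ/mol

D (eclipsed): CN(0°)/SH(0°) eclipsed 9.6; H(120°)/Br(120°) eclipsed 5.7; NH2(240°)/CHO(240°) eclipsed 9.6 → 24.9 kJ/mol.
C (eclipsed): CN(0°)/CHO(0°) eclipsed 9.1; H(120°)/SH(120°) eclipsed 6.8; NH2(240°)/Br(240°) eclipsed 10.0 → 25.9 kJ/mol.
E(D) − E(C) = 24.9 − 25.9 = -1.0 kJ/mol.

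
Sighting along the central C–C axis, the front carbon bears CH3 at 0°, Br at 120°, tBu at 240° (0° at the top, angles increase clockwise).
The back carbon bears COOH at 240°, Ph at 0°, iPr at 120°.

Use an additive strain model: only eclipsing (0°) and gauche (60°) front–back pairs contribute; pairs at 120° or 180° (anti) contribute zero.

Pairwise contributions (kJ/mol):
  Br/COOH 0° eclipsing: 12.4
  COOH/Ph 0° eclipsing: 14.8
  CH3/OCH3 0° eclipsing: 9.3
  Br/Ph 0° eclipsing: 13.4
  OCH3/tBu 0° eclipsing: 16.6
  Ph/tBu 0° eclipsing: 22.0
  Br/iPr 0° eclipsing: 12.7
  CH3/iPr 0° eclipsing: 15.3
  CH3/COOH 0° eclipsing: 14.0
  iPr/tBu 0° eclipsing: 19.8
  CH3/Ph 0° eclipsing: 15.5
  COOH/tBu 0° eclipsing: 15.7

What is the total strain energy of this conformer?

43.9 kJ/mol

This conformer is eclipsed. CH3 at 0° is eclipsed with Ph at 0° (15.5); Br at 120° is eclipsed with iPr at 120° (12.7); tBu at 240° is eclipsed with COOH at 240° (15.7). Total 43.9 kJ/mol.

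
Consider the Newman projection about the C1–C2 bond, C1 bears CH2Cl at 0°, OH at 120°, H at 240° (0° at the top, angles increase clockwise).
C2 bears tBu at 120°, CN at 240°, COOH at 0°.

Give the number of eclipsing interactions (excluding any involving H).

Non-H eclipsing pairs: CH2Cl(0°)/COOH(0°); OH(120°)/tBu(120°) — 2 interactions.

2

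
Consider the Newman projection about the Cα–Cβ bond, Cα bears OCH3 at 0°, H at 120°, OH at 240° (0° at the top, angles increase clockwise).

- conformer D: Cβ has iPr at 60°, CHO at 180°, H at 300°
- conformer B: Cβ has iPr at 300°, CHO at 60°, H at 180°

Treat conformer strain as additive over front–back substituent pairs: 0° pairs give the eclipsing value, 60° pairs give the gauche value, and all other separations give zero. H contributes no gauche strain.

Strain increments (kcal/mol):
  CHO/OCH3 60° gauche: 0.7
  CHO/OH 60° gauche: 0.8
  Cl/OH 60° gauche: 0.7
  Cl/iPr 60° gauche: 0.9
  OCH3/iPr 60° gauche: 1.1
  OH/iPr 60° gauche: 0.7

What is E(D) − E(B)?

D (staggered): OCH3–iPr gauche, OH–CHO gauche; 1.1 + 0.8 = 1.9 kcal/mol.
B (staggered): OCH3–iPr gauche, OCH3–CHO gauche, OH–iPr gauche; 1.1 + 0.7 + 0.7 = 2.5 kcal/mol.
E(D) − E(B) = 1.9 − 2.5 = -0.6 kcal/mol.

-0.6 kcal/mol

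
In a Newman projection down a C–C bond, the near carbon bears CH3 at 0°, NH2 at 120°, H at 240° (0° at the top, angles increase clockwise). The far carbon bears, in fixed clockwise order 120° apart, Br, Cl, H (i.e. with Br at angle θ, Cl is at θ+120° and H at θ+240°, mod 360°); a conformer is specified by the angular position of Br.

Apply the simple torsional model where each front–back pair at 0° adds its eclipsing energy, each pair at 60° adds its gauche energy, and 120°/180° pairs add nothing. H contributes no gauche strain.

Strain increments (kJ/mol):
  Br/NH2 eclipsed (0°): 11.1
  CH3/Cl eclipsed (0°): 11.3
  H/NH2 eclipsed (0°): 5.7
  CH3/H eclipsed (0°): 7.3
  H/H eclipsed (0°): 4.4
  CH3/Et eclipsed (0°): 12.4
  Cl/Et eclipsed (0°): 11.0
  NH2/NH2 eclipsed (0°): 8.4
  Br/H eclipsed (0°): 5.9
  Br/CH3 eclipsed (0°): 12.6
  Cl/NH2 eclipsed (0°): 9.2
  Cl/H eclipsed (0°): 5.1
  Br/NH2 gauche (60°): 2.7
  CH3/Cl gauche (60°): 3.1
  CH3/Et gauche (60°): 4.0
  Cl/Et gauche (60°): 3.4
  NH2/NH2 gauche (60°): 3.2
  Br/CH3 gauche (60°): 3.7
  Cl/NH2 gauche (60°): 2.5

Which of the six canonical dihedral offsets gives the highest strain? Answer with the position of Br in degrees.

Br at 0° (eclipsed): CH3(0°)/Br(0°) eclipsed 12.6; NH2(120°)/Cl(120°) eclipsed 9.2; H(240°)/H(240°) eclipsed 4.4 → 26.2 kJ/mol.
Br at 60° (staggered): CH3(0°)/Br(60°) gauche 3.7; NH2(120°)/Br(60°) gauche 2.7; NH2(120°)/Cl(180°) gauche 2.5 → 8.9 kJ/mol.
Br at 120° (eclipsed): CH3(0°)/H(0°) eclipsed 7.3; NH2(120°)/Br(120°) eclipsed 11.1; H(240°)/Cl(240°) eclipsed 5.1 → 23.5 kJ/mol.
Br at 180° (staggered): CH3(0°)/Cl(300°) gauche 3.1; NH2(120°)/Br(180°) gauche 2.7 → 5.8 kJ/mol.
Br at 240° (eclipsed): CH3(0°)/Cl(0°) eclipsed 11.3; NH2(120°)/H(120°) eclipsed 5.7; H(240°)/Br(240°) eclipsed 5.9 → 22.9 kJ/mol.
Br at 300° (staggered): CH3(0°)/Br(300°) gauche 3.7; CH3(0°)/Cl(60°) gauche 3.1; NH2(120°)/Cl(60°) gauche 2.5 → 9.3 kJ/mol.
The maximum (26.2 kJ/mol) occurs with Br at 0°.

0°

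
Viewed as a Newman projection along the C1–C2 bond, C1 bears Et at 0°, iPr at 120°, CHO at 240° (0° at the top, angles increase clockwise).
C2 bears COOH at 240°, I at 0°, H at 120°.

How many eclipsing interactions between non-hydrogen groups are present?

2

Non-H eclipsing pairs: Et(0°)/I(0°); CHO(240°)/COOH(240°) — 2 interactions.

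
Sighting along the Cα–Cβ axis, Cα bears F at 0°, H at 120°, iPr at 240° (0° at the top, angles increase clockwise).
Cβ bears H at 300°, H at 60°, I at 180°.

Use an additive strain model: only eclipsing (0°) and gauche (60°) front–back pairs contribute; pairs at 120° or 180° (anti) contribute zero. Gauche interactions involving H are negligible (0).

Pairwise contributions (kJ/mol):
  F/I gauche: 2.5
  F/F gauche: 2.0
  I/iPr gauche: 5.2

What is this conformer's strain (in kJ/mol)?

5.2 kJ/mol

This conformer is staggered. iPr at 240° is gauche with I at 180° (5.2). Total 5.2 kJ/mol.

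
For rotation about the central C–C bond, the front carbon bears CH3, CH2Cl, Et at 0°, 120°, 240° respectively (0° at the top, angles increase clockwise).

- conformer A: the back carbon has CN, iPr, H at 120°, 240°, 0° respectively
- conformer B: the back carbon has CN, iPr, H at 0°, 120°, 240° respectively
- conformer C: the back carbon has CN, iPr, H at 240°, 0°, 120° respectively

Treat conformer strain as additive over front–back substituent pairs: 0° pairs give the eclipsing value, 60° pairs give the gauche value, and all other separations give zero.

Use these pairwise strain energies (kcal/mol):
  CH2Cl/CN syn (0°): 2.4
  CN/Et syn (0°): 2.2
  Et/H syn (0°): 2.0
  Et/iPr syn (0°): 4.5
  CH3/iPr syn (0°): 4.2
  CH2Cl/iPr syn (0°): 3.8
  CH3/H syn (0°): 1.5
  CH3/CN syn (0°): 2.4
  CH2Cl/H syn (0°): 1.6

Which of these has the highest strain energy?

A

A is eclipsed. CH3 at 0° is eclipsed with H at 0° (1.5); CH2Cl at 120° is eclipsed with CN at 120° (2.4); Et at 240° is eclipsed with iPr at 240° (4.5). Total 8.4 kcal/mol.
B is eclipsed. CH3 at 0° is eclipsed with CN at 0° (2.4); CH2Cl at 120° is eclipsed with iPr at 120° (3.8); Et at 240° is eclipsed with H at 240° (2.0). Total 8.2 kcal/mol.
C is eclipsed. CH3 at 0° is eclipsed with iPr at 0° (4.2); CH2Cl at 120° is eclipsed with H at 120° (1.6); Et at 240° is eclipsed with CN at 240° (2.2). Total 8.0 kcal/mol.
A has the highest total (8.4 kcal/mol).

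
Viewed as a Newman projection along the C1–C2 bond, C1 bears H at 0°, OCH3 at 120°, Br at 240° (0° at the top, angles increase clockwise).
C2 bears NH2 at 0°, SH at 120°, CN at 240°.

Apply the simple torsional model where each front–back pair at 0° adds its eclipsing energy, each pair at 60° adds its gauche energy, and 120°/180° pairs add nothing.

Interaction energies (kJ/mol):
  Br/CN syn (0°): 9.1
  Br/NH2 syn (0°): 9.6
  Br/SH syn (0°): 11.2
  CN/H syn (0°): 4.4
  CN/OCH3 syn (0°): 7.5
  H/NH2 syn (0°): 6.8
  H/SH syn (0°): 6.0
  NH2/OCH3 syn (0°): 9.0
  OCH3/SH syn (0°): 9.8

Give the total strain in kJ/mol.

This conformer (eclipsed): H(0°)/NH2(0°) eclipsed 6.8; OCH3(120°)/SH(120°) eclipsed 9.8; Br(240°)/CN(240°) eclipsed 9.1 → 25.7 kJ/mol.

25.7 kJ/mol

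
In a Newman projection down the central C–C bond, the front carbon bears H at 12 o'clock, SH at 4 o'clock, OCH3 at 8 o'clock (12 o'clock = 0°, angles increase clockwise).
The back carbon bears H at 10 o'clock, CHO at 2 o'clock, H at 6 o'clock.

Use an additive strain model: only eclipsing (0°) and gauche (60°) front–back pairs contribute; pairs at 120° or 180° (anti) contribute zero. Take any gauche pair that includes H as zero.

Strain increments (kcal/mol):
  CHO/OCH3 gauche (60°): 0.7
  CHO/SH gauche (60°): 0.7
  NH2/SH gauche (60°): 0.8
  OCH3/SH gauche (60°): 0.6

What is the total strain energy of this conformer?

This conformer (staggered): SH(120°)/CHO(60°) gauche 0.7 → 0.7 kcal/mol.

0.7 kcal/mol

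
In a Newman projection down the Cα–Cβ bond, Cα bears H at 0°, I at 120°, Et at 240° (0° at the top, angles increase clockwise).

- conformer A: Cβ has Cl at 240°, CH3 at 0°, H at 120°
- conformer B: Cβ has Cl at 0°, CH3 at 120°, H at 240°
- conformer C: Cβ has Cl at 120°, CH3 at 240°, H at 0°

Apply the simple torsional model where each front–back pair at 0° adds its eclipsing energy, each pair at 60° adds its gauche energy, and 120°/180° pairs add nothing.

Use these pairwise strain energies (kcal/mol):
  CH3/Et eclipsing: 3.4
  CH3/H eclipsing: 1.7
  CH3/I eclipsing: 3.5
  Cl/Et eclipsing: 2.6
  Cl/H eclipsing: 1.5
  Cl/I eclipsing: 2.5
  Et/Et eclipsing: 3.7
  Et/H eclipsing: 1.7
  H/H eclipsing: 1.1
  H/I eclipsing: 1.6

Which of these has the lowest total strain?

A

A (eclipsed): H(0°)/CH3(0°) eclipsed 1.7; I(120°)/H(120°) eclipsed 1.6; Et(240°)/Cl(240°) eclipsed 2.6 → 5.9 kcal/mol.
B (eclipsed): H(0°)/Cl(0°) eclipsed 1.5; I(120°)/CH3(120°) eclipsed 3.5; Et(240°)/H(240°) eclipsed 1.7 → 6.7 kcal/mol.
C (eclipsed): H(0°)/H(0°) eclipsed 1.1; I(120°)/Cl(120°) eclipsed 2.5; Et(240°)/CH3(240°) eclipsed 3.4 → 7.0 kcal/mol.
A has the lowest total (5.9 kcal/mol).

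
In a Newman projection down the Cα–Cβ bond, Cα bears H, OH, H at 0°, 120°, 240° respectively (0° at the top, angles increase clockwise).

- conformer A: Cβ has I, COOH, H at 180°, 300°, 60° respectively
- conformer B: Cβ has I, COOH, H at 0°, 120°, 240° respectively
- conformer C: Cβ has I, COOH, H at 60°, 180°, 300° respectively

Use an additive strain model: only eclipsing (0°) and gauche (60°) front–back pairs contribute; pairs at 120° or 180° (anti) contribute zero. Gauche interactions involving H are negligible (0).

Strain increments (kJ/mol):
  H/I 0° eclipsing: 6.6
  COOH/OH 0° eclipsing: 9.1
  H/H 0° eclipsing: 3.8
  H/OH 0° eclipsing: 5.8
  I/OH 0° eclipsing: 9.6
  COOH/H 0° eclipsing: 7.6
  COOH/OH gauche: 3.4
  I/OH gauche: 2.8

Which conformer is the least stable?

B

A (staggered): OH(120°)/I(180°) gauche 2.8 → 2.8 kJ/mol.
B (eclipsed): H(0°)/I(0°) eclipsed 6.6; OH(120°)/COOH(120°) eclipsed 9.1; H(240°)/H(240°) eclipsed 3.8 → 19.5 kJ/mol.
C (staggered): OH(120°)/I(60°) gauche 2.8; OH(120°)/COOH(180°) gauche 3.4 → 6.2 kJ/mol.
B has the highest total (19.5 kJ/mol).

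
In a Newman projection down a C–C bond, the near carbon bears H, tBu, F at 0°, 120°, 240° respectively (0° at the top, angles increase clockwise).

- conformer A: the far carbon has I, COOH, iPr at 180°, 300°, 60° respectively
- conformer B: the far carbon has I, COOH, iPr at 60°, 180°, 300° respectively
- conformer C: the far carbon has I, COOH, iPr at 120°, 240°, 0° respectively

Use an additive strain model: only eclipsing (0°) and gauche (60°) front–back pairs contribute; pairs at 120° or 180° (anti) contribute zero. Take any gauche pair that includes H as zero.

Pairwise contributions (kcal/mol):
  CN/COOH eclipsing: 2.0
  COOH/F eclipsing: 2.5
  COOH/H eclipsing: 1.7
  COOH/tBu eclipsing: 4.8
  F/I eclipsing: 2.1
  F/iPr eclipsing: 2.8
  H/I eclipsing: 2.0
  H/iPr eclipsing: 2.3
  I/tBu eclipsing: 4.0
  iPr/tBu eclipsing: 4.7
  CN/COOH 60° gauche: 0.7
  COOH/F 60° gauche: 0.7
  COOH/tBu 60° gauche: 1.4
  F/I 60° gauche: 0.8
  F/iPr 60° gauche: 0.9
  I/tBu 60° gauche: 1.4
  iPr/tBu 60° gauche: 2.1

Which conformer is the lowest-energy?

B

A (staggered): tBu–I gauche, tBu–iPr gauche, F–I gauche, F–COOH gauche; 1.4 + 2.1 + 0.8 + 0.7 = 5.0 kcal/mol.
B (staggered): tBu–I gauche, tBu–COOH gauche, F–COOH gauche, F–iPr gauche; 1.4 + 1.4 + 0.7 + 0.9 = 4.4 kcal/mol.
C (eclipsed): H–iPr eclipsed, tBu–I eclipsed, F–COOH eclipsed; 2.3 + 4.0 + 2.5 = 8.8 kcal/mol.
B has the lowest total (4.4 kcal/mol).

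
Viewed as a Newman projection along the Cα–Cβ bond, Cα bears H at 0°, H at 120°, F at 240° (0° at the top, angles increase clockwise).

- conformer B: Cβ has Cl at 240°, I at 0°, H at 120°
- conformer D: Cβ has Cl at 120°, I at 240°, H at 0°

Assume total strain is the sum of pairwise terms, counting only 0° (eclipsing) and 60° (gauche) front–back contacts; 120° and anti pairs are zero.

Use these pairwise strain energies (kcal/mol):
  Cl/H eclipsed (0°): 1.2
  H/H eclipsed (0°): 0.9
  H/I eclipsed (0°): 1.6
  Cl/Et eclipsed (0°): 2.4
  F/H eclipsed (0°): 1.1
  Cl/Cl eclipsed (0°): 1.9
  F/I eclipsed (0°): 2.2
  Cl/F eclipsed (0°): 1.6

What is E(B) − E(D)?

B (eclipsed): H(0°)/I(0°) eclipsed 1.6; H(120°)/H(120°) eclipsed 0.9; F(240°)/Cl(240°) eclipsed 1.6 → 4.1 kcal/mol.
D (eclipsed): H(0°)/H(0°) eclipsed 0.9; H(120°)/Cl(120°) eclipsed 1.2; F(240°)/I(240°) eclipsed 2.2 → 4.3 kcal/mol.
E(B) − E(D) = 4.1 − 4.3 = -0.2 kcal/mol.

-0.2 kcal/mol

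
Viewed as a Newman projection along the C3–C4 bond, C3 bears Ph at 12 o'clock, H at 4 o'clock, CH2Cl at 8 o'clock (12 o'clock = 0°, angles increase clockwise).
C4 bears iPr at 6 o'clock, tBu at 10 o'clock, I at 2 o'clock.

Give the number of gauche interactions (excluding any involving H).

Non-H gauche pairs: Ph(0°)/tBu(300°); Ph(0°)/I(60°); CH2Cl(240°)/iPr(180°); CH2Cl(240°)/tBu(300°) — 4 interactions.

4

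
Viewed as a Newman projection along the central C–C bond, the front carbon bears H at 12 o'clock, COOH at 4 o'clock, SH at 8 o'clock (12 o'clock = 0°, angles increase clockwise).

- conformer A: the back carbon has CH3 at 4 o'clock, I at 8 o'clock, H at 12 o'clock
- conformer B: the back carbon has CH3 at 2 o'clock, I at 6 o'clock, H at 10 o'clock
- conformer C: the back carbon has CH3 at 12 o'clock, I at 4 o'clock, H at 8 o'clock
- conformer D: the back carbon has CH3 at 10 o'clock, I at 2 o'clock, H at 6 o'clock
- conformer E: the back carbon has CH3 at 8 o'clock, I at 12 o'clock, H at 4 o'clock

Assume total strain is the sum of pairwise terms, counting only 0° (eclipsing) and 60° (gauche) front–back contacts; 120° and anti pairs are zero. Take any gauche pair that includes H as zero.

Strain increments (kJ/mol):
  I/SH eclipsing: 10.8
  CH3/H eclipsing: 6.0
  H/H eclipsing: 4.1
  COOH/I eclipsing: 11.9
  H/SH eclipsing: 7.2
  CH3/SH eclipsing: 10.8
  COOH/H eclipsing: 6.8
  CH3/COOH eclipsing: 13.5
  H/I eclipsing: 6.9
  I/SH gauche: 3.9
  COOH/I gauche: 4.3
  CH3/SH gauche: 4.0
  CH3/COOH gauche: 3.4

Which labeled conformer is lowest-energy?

D

A (eclipsed): H(0°)/H(0°) eclipsed 4.1; COOH(120°)/CH3(120°) eclipsed 13.5; SH(240°)/I(240°) eclipsed 10.8 → 28.4 kJ/mol.
B (staggered): COOH(120°)/CH3(60°) gauche 3.4; COOH(120°)/I(180°) gauche 4.3; SH(240°)/I(180°) gauche 3.9 → 11.6 kJ/mol.
C (eclipsed): H(0°)/CH3(0°) eclipsed 6.0; COOH(120°)/I(120°) eclipsed 11.9; SH(240°)/H(240°) eclipsed 7.2 → 25.1 kJ/mol.
D (staggered): COOH(120°)/I(60°) gauche 4.3; SH(240°)/CH3(300°) gauche 4.0 → 8.3 kJ/mol.
E (eclipsed): H(0°)/I(0°) eclipsed 6.9; COOH(120°)/H(120°) eclipsed 6.8; SH(240°)/CH3(240°) eclipsed 10.8 → 24.5 kJ/mol.
D has the lowest total (8.3 kJ/mol).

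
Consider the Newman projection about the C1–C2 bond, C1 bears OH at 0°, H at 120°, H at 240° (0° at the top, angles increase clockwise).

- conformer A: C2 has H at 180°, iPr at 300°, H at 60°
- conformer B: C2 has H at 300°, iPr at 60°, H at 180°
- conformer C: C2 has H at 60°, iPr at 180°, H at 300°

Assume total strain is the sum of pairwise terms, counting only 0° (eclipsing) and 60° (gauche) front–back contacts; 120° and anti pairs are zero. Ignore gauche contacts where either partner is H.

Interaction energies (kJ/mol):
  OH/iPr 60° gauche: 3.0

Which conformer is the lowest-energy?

A (staggered): OH–iPr gauche; 3.0 = 3.0 kJ/mol.
B (staggered): OH–iPr gauche; 3.0 = 3.0 kJ/mol.
C (staggered): no non-H gauche contacts → 0.0 kJ/mol.
C has the lowest total (0.0 kJ/mol).

C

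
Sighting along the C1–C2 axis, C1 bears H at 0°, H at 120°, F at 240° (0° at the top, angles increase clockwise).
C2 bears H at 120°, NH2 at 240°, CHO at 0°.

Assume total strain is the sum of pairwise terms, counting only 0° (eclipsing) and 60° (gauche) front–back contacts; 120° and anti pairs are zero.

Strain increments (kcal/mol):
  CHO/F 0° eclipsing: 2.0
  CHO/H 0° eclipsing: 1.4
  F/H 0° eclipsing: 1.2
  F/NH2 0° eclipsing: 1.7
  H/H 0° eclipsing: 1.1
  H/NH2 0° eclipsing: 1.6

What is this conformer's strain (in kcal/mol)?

4.2 kcal/mol

This conformer is eclipsed. H at 0° is eclipsed with CHO at 0° (1.4); H at 120° is eclipsed with H at 120° (1.1); F at 240° is eclipsed with NH2 at 240° (1.7). Total 4.2 kcal/mol.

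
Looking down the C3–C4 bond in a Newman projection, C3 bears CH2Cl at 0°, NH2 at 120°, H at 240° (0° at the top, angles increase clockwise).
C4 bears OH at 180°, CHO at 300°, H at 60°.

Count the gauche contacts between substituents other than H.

2

Non-H gauche pairs: CH2Cl(0°)/CHO(300°); NH2(120°)/OH(180°) — 2 interactions.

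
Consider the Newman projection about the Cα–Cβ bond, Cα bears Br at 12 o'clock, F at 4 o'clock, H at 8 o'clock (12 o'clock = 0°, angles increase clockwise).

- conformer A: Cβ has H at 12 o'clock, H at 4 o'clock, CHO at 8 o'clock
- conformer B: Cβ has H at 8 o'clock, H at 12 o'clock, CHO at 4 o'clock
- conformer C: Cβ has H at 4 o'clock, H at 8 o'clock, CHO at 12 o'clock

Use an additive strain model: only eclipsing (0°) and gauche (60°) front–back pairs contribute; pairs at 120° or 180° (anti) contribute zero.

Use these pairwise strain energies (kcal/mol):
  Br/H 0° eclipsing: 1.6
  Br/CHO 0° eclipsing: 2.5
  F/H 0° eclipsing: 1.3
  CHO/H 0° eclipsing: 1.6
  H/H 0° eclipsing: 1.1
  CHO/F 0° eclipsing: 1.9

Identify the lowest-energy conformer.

A

A (eclipsed): Br(0°)/H(0°) eclipsed 1.6; F(120°)/H(120°) eclipsed 1.3; H(240°)/CHO(240°) eclipsed 1.6 → 4.5 kcal/mol.
B (eclipsed): Br(0°)/H(0°) eclipsed 1.6; F(120°)/CHO(120°) eclipsed 1.9; H(240°)/H(240°) eclipsed 1.1 → 4.6 kcal/mol.
C (eclipsed): Br(0°)/CHO(0°) eclipsed 2.5; F(120°)/H(120°) eclipsed 1.3; H(240°)/H(240°) eclipsed 1.1 → 4.9 kcal/mol.
A has the lowest total (4.5 kcal/mol).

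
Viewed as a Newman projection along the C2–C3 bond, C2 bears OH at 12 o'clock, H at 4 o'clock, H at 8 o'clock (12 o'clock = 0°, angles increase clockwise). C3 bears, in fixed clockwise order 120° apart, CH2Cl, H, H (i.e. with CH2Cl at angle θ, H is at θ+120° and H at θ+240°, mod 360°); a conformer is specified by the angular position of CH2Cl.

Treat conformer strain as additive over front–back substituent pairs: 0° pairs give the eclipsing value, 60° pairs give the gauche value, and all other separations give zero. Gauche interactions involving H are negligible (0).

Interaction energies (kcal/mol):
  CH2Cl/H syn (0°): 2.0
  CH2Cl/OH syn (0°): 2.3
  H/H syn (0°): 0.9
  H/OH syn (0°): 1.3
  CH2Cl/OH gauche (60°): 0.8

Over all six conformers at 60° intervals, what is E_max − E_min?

CH2Cl at 0° is eclipsed. OH at 0° is eclipsed with CH2Cl at 0° (2.3); H at 120° is eclipsed with H at 120° (0.9); H at 240° is eclipsed with H at 240° (0.9). Total 4.1 kcal/mol.
CH2Cl at 60° is staggered. OH at 0° is gauche with CH2Cl at 60° (0.8). Total 0.8 kcal/mol.
CH2Cl at 120° is eclipsed. OH at 0° is eclipsed with H at 0° (1.3); H at 120° is eclipsed with CH2Cl at 120° (2.0); H at 240° is eclipsed with H at 240° (0.9). Total 4.2 kcal/mol.
CH2Cl at 180° (staggered): no non-H gauche contacts → 0.0 kcal/mol.
CH2Cl at 240° is eclipsed. OH at 0° is eclipsed with H at 0° (1.3); H at 120° is eclipsed with H at 120° (0.9); H at 240° is eclipsed with CH2Cl at 240° (2.0). Total 4.2 kcal/mol.
CH2Cl at 300° is staggered. OH at 0° is gauche with CH2Cl at 300° (0.8). Total 0.8 kcal/mol.
Max at 120° (4.2 kcal/mol), min at 180° (0.0 kcal/mol); barrier = 4.2 kcal/mol.

4.2 kcal/mol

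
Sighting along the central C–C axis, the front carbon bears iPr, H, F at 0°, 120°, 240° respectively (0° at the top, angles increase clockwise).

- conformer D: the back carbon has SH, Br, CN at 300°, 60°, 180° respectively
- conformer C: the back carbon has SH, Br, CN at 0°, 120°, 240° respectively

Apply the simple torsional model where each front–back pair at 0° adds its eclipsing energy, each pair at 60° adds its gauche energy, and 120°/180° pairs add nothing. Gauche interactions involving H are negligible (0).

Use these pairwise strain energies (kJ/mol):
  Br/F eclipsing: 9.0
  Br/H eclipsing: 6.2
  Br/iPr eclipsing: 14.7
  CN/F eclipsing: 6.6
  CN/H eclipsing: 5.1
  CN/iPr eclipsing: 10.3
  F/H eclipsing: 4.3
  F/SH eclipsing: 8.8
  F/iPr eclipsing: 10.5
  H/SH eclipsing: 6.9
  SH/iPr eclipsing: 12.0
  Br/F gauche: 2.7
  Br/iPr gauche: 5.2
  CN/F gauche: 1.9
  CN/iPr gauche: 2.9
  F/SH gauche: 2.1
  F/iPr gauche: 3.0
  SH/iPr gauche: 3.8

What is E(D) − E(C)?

-11.8 kJ/mol

D (staggered): iPr(0°)/SH(300°) gauche 3.8; iPr(0°)/Br(60°) gauche 5.2; F(240°)/SH(300°) gauche 2.1; F(240°)/CN(180°) gauche 1.9 → 13.0 kJ/mol.
C (eclipsed): iPr(0°)/SH(0°) eclipsed 12.0; H(120°)/Br(120°) eclipsed 6.2; F(240°)/CN(240°) eclipsed 6.6 → 24.8 kJ/mol.
E(D) − E(C) = 13.0 − 24.8 = -11.8 kJ/mol.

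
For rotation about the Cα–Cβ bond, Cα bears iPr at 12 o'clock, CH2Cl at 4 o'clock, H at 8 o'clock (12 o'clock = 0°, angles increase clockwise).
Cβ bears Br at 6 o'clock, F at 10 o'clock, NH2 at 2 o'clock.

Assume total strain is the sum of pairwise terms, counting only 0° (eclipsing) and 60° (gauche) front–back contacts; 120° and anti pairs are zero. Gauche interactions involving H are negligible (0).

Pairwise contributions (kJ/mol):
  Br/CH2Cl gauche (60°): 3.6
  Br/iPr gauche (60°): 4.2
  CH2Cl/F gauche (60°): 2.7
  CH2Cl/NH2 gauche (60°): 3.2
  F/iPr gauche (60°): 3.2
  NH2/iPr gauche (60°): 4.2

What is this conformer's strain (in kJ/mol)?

This conformer (staggered): iPr(0°)/F(300°) gauche 3.2; iPr(0°)/NH2(60°) gauche 4.2; CH2Cl(120°)/Br(180°) gauche 3.6; CH2Cl(120°)/NH2(60°) gauche 3.2 → 14.2 kJ/mol.

14.2 kJ/mol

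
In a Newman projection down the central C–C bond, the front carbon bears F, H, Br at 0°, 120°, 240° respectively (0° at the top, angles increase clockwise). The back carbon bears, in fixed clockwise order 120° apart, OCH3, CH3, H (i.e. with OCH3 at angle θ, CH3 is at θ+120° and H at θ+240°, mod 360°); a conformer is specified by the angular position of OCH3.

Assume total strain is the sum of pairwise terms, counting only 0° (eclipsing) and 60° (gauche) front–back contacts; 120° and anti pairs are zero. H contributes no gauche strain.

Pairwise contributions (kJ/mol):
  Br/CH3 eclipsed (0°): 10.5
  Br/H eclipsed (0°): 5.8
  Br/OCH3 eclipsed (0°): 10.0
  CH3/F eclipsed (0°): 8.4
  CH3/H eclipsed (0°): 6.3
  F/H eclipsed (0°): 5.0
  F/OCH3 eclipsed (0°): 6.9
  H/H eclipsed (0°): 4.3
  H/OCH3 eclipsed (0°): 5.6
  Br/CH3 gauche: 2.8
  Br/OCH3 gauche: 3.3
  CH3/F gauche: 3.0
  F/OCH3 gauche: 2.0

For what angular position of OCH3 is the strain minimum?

OCH3 at 0° (eclipsed): F–OCH3 eclipsed, H–CH3 eclipsed, Br–H eclipsed; 6.9 + 6.3 + 5.8 = 19.0 kJ/mol.
OCH3 at 60° (staggered): F–OCH3 gauche, Br–CH3 gauche; 2.0 + 2.8 = 4.8 kJ/mol.
OCH3 at 120° (eclipsed): F–H eclipsed, H–OCH3 eclipsed, Br–CH3 eclipsed; 5.0 + 5.6 + 10.5 = 21.1 kJ/mol.
OCH3 at 180° (staggered): F–CH3 gauche, Br–OCH3 gauche, Br–CH3 gauche; 3.0 + 3.3 + 2.8 = 9.1 kJ/mol.
OCH3 at 240° (eclipsed): F–CH3 eclipsed, H–H eclipsed, Br–OCH3 eclipsed; 8.4 + 4.3 + 10.0 = 22.7 kJ/mol.
OCH3 at 300° (staggered): F–OCH3 gauche, F–CH3 gauche, Br–OCH3 gauche; 2.0 + 3.0 + 3.3 = 8.3 kJ/mol.
The minimum (4.8 kJ/mol) occurs with OCH3 at 60°.

60°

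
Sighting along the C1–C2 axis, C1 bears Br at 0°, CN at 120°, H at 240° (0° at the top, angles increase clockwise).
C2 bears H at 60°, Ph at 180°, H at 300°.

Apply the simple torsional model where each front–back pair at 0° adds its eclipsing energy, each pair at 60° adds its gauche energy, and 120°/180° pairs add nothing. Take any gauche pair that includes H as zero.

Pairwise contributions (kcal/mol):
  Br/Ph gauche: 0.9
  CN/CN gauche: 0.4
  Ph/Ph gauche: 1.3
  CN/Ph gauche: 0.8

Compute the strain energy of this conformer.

0.8 kcal/mol

This conformer (staggered): CN–Ph gauche; 0.8 = 0.8 kcal/mol.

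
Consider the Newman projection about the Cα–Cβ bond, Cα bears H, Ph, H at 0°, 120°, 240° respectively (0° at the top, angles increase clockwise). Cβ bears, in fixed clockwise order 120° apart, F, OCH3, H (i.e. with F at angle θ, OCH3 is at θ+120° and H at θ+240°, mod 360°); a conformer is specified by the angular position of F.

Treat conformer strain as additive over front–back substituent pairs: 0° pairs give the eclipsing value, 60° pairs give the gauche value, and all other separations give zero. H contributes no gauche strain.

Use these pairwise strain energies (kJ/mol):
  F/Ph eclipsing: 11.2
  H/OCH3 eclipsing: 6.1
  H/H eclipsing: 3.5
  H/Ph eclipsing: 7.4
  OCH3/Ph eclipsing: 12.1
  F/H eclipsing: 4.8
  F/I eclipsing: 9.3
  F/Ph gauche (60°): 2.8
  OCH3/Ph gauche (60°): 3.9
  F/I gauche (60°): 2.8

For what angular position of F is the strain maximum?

120°

F at 0° (eclipsed): H(0°)/F(0°) eclipsed 4.8; Ph(120°)/OCH3(120°) eclipsed 12.1; H(240°)/H(240°) eclipsed 3.5 → 20.4 kJ/mol.
F at 60° (staggered): Ph(120°)/F(60°) gauche 2.8; Ph(120°)/OCH3(180°) gauche 3.9 → 6.7 kJ/mol.
F at 120° (eclipsed): H(0°)/H(0°) eclipsed 3.5; Ph(120°)/F(120°) eclipsed 11.2; H(240°)/OCH3(240°) eclipsed 6.1 → 20.8 kJ/mol.
F at 180° (staggered): Ph(120°)/F(180°) gauche 2.8 → 2.8 kJ/mol.
F at 240° (eclipsed): H(0°)/OCH3(0°) eclipsed 6.1; Ph(120°)/H(120°) eclipsed 7.4; H(240°)/F(240°) eclipsed 4.8 → 18.3 kJ/mol.
F at 300° (staggered): Ph(120°)/OCH3(60°) gauche 3.9 → 3.9 kJ/mol.
The maximum (20.8 kJ/mol) occurs with F at 120°.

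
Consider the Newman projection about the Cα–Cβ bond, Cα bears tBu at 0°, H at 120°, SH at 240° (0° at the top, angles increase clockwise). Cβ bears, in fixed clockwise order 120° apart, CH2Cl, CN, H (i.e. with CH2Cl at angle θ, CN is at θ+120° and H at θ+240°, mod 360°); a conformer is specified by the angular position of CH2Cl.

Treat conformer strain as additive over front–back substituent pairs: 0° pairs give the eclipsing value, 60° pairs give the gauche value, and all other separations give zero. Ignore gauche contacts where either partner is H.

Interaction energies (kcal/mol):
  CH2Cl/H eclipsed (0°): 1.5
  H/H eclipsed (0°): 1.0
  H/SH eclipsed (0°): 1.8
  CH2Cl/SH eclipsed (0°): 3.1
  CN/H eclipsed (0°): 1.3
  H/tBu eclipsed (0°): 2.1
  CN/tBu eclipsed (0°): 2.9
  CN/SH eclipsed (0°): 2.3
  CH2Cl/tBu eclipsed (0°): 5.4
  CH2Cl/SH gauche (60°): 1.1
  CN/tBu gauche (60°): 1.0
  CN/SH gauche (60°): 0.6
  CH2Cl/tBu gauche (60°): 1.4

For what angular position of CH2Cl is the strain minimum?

CH2Cl at 0° (eclipsed): tBu(0°)/CH2Cl(0°) eclipsed 5.4; H(120°)/CN(120°) eclipsed 1.3; SH(240°)/H(240°) eclipsed 1.8 → 8.5 kcal/mol.
CH2Cl at 60° (staggered): tBu(0°)/CH2Cl(60°) gauche 1.4; SH(240°)/CN(180°) gauche 0.6 → 2.0 kcal/mol.
CH2Cl at 120° (eclipsed): tBu(0°)/H(0°) eclipsed 2.1; H(120°)/CH2Cl(120°) eclipsed 1.5; SH(240°)/CN(240°) eclipsed 2.3 → 5.9 kcal/mol.
CH2Cl at 180° (staggered): tBu(0°)/CN(300°) gauche 1.0; SH(240°)/CH2Cl(180°) gauche 1.1; SH(240°)/CN(300°) gauche 0.6 → 2.7 kcal/mol.
CH2Cl at 240° (eclipsed): tBu(0°)/CN(0°) eclipsed 2.9; H(120°)/H(120°) eclipsed 1.0; SH(240°)/CH2Cl(240°) eclipsed 3.1 → 7.0 kcal/mol.
CH2Cl at 300° (staggered): tBu(0°)/CH2Cl(300°) gauche 1.4; tBu(0°)/CN(60°) gauche 1.0; SH(240°)/CH2Cl(300°) gauche 1.1 → 3.5 kcal/mol.
The minimum (2.0 kcal/mol) occurs with CH2Cl at 60°.

60°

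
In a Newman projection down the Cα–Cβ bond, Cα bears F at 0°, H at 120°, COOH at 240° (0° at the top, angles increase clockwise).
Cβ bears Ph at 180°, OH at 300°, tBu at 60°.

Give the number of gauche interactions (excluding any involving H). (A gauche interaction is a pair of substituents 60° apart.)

Non-H gauche pairs: F(0°)/OH(300°); F(0°)/tBu(60°); COOH(240°)/Ph(180°); COOH(240°)/OH(300°) — 4 interactions.

4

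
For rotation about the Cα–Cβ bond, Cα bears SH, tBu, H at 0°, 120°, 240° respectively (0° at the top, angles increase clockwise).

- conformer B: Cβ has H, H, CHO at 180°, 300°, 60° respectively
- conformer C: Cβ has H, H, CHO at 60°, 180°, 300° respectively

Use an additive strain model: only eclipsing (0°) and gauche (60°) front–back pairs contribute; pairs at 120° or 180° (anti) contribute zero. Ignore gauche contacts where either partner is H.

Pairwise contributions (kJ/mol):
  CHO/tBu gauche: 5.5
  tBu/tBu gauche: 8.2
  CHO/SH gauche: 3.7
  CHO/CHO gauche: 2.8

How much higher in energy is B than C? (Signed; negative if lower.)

B (staggered): SH–CHO gauche, tBu–CHO gauche; 3.7 + 5.5 = 9.2 kJ/mol.
C (staggered): SH–CHO gauche; 3.7 = 3.7 kJ/mol.
E(B) − E(C) = 9.2 − 3.7 = +5.5 kJ/mol.

+5.5 kJ/mol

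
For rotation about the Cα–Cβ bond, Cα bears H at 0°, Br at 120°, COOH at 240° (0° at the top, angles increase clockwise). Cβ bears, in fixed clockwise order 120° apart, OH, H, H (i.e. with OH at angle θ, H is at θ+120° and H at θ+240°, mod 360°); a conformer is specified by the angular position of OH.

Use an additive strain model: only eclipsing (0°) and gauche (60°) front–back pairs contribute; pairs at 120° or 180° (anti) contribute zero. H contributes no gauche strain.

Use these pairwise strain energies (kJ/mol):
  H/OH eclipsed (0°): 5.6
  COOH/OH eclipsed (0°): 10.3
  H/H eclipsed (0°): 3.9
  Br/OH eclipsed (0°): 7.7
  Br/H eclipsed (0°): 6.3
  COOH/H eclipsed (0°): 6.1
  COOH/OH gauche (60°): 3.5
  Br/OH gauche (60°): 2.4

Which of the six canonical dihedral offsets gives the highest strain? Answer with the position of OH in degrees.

240°

OH at 0° is eclipsed. H at 0° is eclipsed with OH at 0° (5.6); Br at 120° is eclipsed with H at 120° (6.3); COOH at 240° is eclipsed with H at 240° (6.1). Total 18.0 kJ/mol.
OH at 60° is staggered. Br at 120° is gauche with OH at 60° (2.4). Total 2.4 kJ/mol.
OH at 120° is eclipsed. H at 0° is eclipsed with H at 0° (3.9); Br at 120° is eclipsed with OH at 120° (7.7); COOH at 240° is eclipsed with H at 240° (6.1). Total 17.7 kJ/mol.
OH at 180° is staggered. Br at 120° is gauche with OH at 180° (2.4); COOH at 240° is gauche with OH at 180° (3.5). Total 5.9 kJ/mol.
OH at 240° is eclipsed. H at 0° is eclipsed with H at 0° (3.9); Br at 120° is eclipsed with H at 120° (6.3); COOH at 240° is eclipsed with OH at 240° (10.3). Total 20.5 kJ/mol.
OH at 300° is staggered. COOH at 240° is gauche with OH at 300° (3.5). Total 3.5 kJ/mol.
The maximum (20.5 kJ/mol) occurs with OH at 240°.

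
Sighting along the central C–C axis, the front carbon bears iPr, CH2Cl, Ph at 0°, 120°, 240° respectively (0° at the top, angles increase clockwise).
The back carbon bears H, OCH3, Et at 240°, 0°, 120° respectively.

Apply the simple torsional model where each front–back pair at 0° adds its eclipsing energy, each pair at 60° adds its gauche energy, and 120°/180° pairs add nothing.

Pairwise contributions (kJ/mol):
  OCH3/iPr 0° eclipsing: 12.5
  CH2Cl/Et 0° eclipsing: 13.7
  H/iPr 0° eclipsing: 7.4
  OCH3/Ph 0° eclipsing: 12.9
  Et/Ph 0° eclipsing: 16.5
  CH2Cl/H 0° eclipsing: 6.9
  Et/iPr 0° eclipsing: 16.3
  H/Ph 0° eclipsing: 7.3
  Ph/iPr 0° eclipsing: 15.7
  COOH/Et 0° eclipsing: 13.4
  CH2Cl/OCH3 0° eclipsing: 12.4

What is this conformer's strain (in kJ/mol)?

This conformer (eclipsed): iPr(0°)/OCH3(0°) eclipsed 12.5; CH2Cl(120°)/Et(120°) eclipsed 13.7; Ph(240°)/H(240°) eclipsed 7.3 → 33.5 kJ/mol.

33.5 kJ/mol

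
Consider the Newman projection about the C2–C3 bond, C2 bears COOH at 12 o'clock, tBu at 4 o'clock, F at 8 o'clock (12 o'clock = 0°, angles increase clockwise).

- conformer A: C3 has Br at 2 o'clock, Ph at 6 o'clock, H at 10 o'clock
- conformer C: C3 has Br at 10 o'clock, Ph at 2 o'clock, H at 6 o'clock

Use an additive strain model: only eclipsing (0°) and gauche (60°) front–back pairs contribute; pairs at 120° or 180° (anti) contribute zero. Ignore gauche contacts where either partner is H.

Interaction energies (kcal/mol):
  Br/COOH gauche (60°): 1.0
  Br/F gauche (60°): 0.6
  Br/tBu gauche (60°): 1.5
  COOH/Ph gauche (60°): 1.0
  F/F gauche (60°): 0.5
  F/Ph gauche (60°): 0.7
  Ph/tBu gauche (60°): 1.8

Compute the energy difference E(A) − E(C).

+0.6 kcal/mol

A (staggered): COOH–Br gauche, tBu–Br gauche, tBu–Ph gauche, F–Ph gauche; 1.0 + 1.5 + 1.8 + 0.7 = 5.0 kcal/mol.
C (staggered): COOH–Br gauche, COOH–Ph gauche, tBu–Ph gauche, F–Br gauche; 1.0 + 1.0 + 1.8 + 0.6 = 4.4 kcal/mol.
E(A) − E(C) = 5.0 − 4.4 = +0.6 kcal/mol.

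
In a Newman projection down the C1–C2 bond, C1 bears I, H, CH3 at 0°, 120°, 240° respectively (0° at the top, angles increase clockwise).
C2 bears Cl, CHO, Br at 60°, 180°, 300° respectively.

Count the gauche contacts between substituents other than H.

4

Non-H gauche pairs: I(0°)/Cl(60°); I(0°)/Br(300°); CH3(240°)/CHO(180°); CH3(240°)/Br(300°) — 4 interactions.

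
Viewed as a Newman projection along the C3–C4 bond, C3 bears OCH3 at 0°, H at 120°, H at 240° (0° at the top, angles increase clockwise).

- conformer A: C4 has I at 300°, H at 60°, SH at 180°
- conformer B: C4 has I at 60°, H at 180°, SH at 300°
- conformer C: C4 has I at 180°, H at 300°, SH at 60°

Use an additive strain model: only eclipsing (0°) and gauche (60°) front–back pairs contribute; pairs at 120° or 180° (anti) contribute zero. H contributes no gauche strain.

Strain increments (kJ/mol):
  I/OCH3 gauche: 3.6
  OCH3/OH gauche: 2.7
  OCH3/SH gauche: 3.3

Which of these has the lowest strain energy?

A (staggered): OCH3(0°)/I(300°) gauche 3.6 → 3.6 kJ/mol.
B (staggered): OCH3(0°)/I(60°) gauche 3.6; OCH3(0°)/SH(300°) gauche 3.3 → 6.9 kJ/mol.
C (staggered): OCH3(0°)/SH(60°) gauche 3.3 → 3.3 kJ/mol.
C has the lowest total (3.3 kJ/mol).

C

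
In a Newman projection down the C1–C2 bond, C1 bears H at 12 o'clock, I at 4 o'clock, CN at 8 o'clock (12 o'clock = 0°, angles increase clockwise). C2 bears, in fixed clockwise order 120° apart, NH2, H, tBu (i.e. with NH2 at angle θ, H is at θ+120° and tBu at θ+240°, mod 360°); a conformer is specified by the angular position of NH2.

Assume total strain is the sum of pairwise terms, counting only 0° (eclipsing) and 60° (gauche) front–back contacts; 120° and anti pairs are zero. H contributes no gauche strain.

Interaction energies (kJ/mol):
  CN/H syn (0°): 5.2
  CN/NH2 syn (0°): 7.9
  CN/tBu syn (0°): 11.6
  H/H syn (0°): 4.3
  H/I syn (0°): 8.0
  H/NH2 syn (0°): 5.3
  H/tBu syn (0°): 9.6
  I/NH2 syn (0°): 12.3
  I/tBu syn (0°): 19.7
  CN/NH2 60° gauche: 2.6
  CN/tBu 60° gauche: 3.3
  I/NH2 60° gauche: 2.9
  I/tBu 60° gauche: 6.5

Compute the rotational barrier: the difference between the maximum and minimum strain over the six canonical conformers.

NH2 at 0° (eclipsed): H–NH2 eclipsed, I–H eclipsed, CN–tBu eclipsed; 5.3 + 8.0 + 11.6 = 24.9 kJ/mol.
NH2 at 60° (staggered): I–NH2 gauche, CN–tBu gauche; 2.9 + 3.3 = 6.2 kJ/mol.
NH2 at 120° (eclipsed): H–tBu eclipsed, I–NH2 eclipsed, CN–H eclipsed; 9.6 + 12.3 + 5.2 = 27.1 kJ/mol.
NH2 at 180° (staggered): I–NH2 gauche, I–tBu gauche, CN–NH2 gauche; 2.9 + 6.5 + 2.6 = 12.0 kJ/mol.
NH2 at 240° (eclipsed): H–H eclipsed, I–tBu eclipsed, CN–NH2 eclipsed; 4.3 + 19.7 + 7.9 = 31.9 kJ/mol.
NH2 at 300° (staggered): I–tBu gauche, CN–NH2 gauche, CN–tBu gauche; 6.5 + 2.6 + 3.3 = 12.4 kJ/mol.
Max at 240° (31.9 kJ/mol), min at 60° (6.2 kJ/mol); barrier = 25.7 kJ/mol.

25.7 kJ/mol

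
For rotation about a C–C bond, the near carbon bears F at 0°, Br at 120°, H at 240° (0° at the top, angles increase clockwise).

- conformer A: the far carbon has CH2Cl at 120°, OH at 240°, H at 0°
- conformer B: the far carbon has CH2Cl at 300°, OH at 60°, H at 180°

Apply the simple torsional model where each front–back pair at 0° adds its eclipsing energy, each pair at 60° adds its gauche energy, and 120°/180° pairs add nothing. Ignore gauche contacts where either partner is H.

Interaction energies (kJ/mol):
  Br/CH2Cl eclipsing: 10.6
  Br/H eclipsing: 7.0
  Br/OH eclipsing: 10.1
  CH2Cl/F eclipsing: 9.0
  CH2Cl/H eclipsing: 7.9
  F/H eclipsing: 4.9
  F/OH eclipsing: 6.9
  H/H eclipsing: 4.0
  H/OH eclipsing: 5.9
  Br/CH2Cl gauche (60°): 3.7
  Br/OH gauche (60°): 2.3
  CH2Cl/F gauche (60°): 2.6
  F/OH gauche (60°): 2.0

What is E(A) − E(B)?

A is eclipsed. F at 0° is eclipsed with H at 0° (4.9); Br at 120° is eclipsed with CH2Cl at 120° (10.6); H at 240° is eclipsed with OH at 240° (5.9). Total 21.4 kJ/mol.
B is staggered. F at 0° is gauche with CH2Cl at 300° (2.6); F at 0° is gauche with OH at 60° (2.0); Br at 120° is gauche with OH at 60° (2.3). Total 6.9 kJ/mol.
E(A) − E(B) = 21.4 − 6.9 = +14.5 kJ/mol.

+14.5 kJ/mol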